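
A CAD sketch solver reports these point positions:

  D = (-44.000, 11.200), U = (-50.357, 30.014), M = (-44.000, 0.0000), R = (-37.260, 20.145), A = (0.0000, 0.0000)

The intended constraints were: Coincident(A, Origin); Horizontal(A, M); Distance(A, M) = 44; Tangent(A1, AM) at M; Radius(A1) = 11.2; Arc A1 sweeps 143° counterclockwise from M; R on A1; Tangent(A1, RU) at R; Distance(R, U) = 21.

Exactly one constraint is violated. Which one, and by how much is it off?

Distance(R, U) = 21 — off by 4.60.

A = (0.00, 0.00) ✓; A.y = 0.00, M.y = 0.00 ✓; |AM| = 44.00 ✓; ∠(DM, MA) = 90.00° ✓; |DM| = 11.20 ✓; bearing(D→R) − bearing(D→M) = 143.0° ✓; |DR| = 11.20 ✓; ∠(DR, RU) = 90.00° ✓; |RU| = 16.40 ✗.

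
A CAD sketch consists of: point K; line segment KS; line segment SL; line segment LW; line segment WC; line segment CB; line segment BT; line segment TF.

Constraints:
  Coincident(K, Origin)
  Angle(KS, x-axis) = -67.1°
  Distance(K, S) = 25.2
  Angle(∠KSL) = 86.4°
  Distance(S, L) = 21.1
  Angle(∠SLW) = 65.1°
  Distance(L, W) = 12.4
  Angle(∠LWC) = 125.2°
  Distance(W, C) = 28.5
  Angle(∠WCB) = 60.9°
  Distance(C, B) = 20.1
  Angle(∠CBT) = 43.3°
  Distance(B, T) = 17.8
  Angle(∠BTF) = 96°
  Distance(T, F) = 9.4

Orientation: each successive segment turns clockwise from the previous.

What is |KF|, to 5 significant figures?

10.531

K is at the origin; KS runs at -67.1° with length 25.2, so S = (9.8059, -23.214). ∠KSL = 86.4° gives SL at -160.70° from the x-axis; with |SL| = 21.1, L = (-10.108, -30.188). ∠SLW = 65.1° gives LW at 84.400° from the x-axis; with |LW| = 12.4, W = (-8.8982, -17.847). ∠LWC = 125.2° gives WC at 29.600° from the x-axis; with |WC| = 28.5, C = (15.882, -3.7696). ∠WCB = 60.9° gives CB at -89.500° from the x-axis; with |CB| = 20.1, B = (16.058, -23.869). ∠CBT = 43.3° gives BT at 133.80° from the x-axis; with |BT| = 17.8, T = (3.7376, -11.021). ∠BTF = 96.0° gives TF at 49.800° from the x-axis; with |TF| = 9.4, F = (9.8049, -3.8418). Then |KF| = |F − K| = 10.531.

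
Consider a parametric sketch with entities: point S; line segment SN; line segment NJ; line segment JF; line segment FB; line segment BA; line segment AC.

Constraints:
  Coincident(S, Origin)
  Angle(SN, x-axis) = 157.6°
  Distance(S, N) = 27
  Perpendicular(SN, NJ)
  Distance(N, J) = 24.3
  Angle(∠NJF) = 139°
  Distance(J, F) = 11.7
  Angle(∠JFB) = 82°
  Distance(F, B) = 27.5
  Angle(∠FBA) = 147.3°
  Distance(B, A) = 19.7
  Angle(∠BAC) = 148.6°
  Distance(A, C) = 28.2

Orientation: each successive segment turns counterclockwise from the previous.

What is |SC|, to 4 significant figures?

34.40

∠FBA = 147.3° gives BA at 59.30° from the x-axis; with |BA| = 19.7, A = (4.156, 5.986). ∠BAC = 148.6° gives AC at 90.70° from the x-axis; with |AC| = 28.2, C = (3.811, 34.18). Then |SC| = |C − S| = 34.40.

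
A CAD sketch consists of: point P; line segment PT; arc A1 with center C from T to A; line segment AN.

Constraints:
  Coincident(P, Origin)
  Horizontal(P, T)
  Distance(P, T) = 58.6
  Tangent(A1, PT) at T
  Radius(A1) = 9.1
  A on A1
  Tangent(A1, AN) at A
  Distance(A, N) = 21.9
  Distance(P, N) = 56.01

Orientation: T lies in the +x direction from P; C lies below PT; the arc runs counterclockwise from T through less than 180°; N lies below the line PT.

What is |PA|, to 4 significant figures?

50.22

Checks: ∠(CT, TP) = 90.00° ✓; |CT| = 9.100 ✓; |CA| = 9.100 ✓; ∠(CA, AN) = 90.00° ✓; |AN| = 21.90 ✓; |PN| = 56.01 ✓.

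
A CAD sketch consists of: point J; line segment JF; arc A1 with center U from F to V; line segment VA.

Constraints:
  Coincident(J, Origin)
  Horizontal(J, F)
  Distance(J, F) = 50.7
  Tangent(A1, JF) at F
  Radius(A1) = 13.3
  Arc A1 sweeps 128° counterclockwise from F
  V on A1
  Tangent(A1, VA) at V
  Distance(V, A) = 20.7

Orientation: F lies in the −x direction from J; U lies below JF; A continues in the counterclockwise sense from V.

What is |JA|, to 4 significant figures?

61.44

J is at the origin; J and F share the same y with |JF| = 50.7 and F on the −x side, so F = (-50.70, 0.000). A1 meets JF tangentially, so UF is at right angles to JF, so U = F + (0, -13.3) = (-50.70, -13.30). On A1, F sits at bearing 90° from U; a 128° counterclockwise sweep puts V at bearing 218°, so V = U + 13.3·(cos 218°, sin 218°) = (-61.18, -21.49). A1 meets VA tangentially, so UV is at right angles to VA, so VA runs along (−sin 218°, cos 218°); with |VA| = 20.7, A = (-48.44, -37.80). Then |JA| = |A − J| = 61.44.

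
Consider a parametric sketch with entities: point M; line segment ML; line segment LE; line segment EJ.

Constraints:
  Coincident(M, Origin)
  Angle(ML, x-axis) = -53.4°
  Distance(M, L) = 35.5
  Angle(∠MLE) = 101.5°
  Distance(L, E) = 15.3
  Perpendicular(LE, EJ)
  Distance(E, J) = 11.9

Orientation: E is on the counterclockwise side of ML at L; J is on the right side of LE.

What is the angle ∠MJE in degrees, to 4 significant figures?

25.61°

M is at the origin; ML runs at -53.4° with length 35.5, so L = 35.5·(cos -53.4°, sin -53.4°) = (21.17, -28.50). ∠MLE = 101.5°, so LE runs at -53.4° + (180° − 101.5°) = 25.10° from the x-axis; with |LE| = 15.3, E = L + 15.3·(cos 25.10°, sin 25.10°) = (35.02, -22.01). The perpendicularity gives EJ at right angles to LE; with |EJ| = 11.9 on the right of LE, J = E + 11.9·(0.4242, -0.9056) = (40.07, -32.79). Then cos ∠MJE = JM·JE / (|JM||JE|), giving 25.61°.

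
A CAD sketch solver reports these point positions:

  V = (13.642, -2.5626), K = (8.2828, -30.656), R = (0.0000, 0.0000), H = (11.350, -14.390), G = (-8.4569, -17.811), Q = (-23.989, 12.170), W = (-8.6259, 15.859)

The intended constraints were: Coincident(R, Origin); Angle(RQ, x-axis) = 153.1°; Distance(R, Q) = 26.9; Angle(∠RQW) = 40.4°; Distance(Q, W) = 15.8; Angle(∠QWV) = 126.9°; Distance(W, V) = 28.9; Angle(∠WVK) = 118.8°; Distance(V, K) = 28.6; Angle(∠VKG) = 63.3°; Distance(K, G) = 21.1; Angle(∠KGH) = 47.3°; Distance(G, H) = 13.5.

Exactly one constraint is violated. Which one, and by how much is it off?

Distance(G, H) = 13.5 — off by 6.60.

R = (0.00, 0.00) ✓; RQ at 153.1° ✓; |RQ| = 26.90 ✓; ∠RQW = 40.40° ✓; |QW| = 15.80 ✓; ∠QWV = 126.9° ✓; |WV| = 28.90 ✓; ∠WVK = 118.8° ✓; |VK| = 28.60 ✓; ∠VKG = 63.30° ✓; |KG| = 21.10 ✓; ∠KGH = 47.30° ✓; |GH| = 20.10 ✗.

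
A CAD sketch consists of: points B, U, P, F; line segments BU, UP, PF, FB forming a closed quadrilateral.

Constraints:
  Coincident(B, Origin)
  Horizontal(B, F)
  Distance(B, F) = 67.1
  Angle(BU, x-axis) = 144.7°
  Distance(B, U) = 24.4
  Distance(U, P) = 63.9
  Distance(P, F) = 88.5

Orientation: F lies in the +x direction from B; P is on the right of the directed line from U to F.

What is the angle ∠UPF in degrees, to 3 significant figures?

68.5°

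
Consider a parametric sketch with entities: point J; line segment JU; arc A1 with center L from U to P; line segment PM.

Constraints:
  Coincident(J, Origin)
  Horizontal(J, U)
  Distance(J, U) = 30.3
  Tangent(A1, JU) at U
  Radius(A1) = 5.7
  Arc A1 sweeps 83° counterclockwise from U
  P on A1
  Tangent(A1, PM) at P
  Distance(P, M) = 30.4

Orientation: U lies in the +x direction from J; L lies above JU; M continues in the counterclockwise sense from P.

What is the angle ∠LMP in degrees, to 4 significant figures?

10.62°

J is at the origin; J and U share the same y with |JU| = 30.3 and U on the +x side, so U = (30.30, 0.000). Since A1 is tangent to JU there, LU ⟂ JU, so L = U + (0, 5.7) = (30.30, 5.700). On A1, U sits at bearing -90° from L; an 83° counterclockwise sweep puts P at bearing -7°, so P = L + 5.7·(cos -7°, sin -7°) = (35.96, 5.005). The tangent condition forces LP to be normal to PM, so PM runs along (−sin -7°, cos -7°); with |PM| = 30.4, M = (39.66, 35.18). Then cos ∠LMP = ML·MP / (|ML||MP|), giving 10.62°.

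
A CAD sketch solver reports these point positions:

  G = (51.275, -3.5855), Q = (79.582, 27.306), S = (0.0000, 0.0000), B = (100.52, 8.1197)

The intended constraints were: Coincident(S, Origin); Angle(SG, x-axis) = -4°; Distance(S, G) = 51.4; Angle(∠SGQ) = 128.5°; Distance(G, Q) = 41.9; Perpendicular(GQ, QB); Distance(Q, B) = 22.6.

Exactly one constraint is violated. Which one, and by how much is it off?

Distance(Q, B) = 22.6 — off by 5.80.

S = (0.00, 0.00) ✓; SG at -4.000° ✓; |SG| = 51.40 ✓; ∠SGQ = 128.5° ✓; |GQ| = 41.90 ✓; ∠(GQ, QB) = 90.00° ✓; |QB| = 28.40 ✗.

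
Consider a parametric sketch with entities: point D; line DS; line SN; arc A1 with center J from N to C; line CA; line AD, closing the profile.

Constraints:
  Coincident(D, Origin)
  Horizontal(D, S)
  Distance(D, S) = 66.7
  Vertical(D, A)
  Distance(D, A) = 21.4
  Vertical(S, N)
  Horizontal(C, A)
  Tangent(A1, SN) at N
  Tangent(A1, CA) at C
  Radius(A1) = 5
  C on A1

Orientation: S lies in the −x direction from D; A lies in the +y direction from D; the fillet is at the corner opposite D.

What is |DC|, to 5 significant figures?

65.306

D is at the origin; DS is horizontal with |DS| = 66.7 and S on the −x side, so S = (-66.700, 0.0000). DA is vertical with |DA| = 21.4 and A on the +y side, so A = (0.0000, 21.400). The virtual corner opposite D is at (-66.700, 21.400). Since A1 is tangent to SN there, JN ⟂ SN and tangency of A1 to CA means the radius JC is perpendicular to CA, with radius 5.0, so the center J sits 5.0 in from both sides at J = (-61.700, 16.400). That places the tangent points at N = (-66.700, 16.400) on SN and C = (-61.700, 21.400) on CA. Then |DC| = |C − D| = 65.306.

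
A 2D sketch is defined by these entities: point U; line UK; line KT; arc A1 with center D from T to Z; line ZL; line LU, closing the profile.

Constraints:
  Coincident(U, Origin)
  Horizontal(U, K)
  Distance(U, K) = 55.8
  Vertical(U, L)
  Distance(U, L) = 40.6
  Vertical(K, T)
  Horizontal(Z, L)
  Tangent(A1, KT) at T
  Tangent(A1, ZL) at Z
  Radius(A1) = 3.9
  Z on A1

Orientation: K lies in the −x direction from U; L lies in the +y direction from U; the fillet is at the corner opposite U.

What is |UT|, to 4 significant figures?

66.79

U is at the origin; UK is horizontal with |UK| = 55.8 and K on the −x side, so K = (-55.80, 0.000). UL is vertical with |UL| = 40.6 and L on the +y side, so L = (0.000, 40.60). The virtual corner opposite U is at (-55.80, 40.60). A1 meets KT tangentially, so DT is at right angles to KT and A1 meets ZL tangentially, so DZ is at right angles to ZL, with radius 3.9, so the center D sits 3.9 in from both sides at D = (-51.90, 36.70). That places the tangent points at T = (-55.80, 36.70) on KT and Z = (-51.90, 40.60) on ZL. Then |UT| = |T − U| = 66.79.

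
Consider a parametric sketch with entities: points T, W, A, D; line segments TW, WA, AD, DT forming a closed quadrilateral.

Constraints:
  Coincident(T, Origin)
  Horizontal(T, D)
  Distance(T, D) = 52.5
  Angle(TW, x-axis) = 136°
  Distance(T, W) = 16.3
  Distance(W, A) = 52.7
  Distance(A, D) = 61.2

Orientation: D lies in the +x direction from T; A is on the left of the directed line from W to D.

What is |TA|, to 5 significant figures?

56.624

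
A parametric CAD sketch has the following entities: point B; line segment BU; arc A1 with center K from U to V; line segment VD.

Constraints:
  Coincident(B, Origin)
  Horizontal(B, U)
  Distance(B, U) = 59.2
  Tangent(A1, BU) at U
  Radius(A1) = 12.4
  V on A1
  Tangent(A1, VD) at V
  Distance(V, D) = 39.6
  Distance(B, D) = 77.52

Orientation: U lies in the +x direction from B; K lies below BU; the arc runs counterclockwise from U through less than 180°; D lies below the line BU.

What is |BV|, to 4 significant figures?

49.48

Checks: |BU| = 59.20 ✓; |KV| = 12.40 ✓; ∠(KV, VD) = 90.00° ✓; |VD| = 39.60 ✓; |BD| = 77.52 ✓.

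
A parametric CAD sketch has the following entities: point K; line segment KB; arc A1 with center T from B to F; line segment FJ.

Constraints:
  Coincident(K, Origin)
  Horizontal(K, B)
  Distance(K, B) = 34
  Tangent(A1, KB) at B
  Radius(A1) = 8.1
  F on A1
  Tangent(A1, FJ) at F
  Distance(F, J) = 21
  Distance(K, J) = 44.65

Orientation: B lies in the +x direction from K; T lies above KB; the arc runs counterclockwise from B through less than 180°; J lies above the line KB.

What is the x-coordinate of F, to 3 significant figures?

41.4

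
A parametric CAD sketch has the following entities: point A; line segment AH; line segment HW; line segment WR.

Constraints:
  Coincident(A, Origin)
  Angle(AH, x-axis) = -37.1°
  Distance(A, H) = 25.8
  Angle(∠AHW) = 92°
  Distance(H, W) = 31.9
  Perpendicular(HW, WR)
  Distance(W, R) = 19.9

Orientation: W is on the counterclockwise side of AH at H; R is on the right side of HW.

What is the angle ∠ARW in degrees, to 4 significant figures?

35.68°

A is at the origin; AH runs at -37.1° with length 25.8, so H = 25.8·(cos -37.1°, sin -37.1°) = (20.58, -15.56). ∠AHW = 92.0°, so HW runs at -37.1° + (180° − 92.0°) = 50.90° from the x-axis; with |HW| = 31.9, W = H + 31.9·(cos 50.90°, sin 50.90°) = (40.70, 9.193). HW is perpendicular to WR; with |WR| = 19.9 on the right of HW, R = W + 19.9·(0.7760, -0.6307) = (56.14, -3.357). Then cos ∠ARW = RA·RW / (|RA||RW|), giving 35.68°.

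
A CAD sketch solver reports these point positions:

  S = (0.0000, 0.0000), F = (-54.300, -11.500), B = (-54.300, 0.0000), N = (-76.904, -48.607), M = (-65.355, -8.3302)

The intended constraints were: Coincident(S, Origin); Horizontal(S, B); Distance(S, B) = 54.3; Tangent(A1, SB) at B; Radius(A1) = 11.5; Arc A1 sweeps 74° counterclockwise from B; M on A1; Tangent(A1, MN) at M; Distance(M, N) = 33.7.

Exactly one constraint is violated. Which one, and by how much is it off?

Distance(M, N) = 33.7 — off by 8.20.

S = (0.00, 0.00) ✓; S.y = 0.00, B.y = 0.00 ✓; |SB| = 54.30 ✓; ∠(FB, BS) = 90.00° ✓; |FB| = 11.50 ✓; bearing(F→M) − bearing(F→B) = 74.00° ✓; |FM| = 11.50 ✓; ∠(FM, MN) = 90.00° ✓; |MN| = 41.90 ✗.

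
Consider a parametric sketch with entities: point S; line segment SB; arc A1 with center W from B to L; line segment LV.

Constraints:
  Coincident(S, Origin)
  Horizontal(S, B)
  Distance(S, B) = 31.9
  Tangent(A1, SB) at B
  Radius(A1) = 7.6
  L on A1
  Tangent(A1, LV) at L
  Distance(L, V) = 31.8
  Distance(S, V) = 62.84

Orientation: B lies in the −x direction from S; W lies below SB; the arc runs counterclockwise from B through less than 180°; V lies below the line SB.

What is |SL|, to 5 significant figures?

38.633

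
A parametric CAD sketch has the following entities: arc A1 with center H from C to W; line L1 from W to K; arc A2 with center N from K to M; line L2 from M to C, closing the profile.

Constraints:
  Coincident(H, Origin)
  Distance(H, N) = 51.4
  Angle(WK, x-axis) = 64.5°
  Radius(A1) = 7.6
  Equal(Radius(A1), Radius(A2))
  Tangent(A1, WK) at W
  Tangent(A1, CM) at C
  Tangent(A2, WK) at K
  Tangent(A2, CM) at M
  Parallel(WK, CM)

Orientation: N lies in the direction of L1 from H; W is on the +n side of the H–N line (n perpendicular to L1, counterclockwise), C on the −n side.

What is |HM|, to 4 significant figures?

51.96

Tangency of A1 to both parallel lines with radius 7.6 puts W and C at H ± 7.6·n: W = (-6.860, 3.272), C = (6.860, -3.272). Equal radii place K and M the same way about N: K = N + 7.6·n = (15.27, 49.66), M = N − 7.6·n = (28.99, 43.12). Then |HM| = |M − H| = 51.96.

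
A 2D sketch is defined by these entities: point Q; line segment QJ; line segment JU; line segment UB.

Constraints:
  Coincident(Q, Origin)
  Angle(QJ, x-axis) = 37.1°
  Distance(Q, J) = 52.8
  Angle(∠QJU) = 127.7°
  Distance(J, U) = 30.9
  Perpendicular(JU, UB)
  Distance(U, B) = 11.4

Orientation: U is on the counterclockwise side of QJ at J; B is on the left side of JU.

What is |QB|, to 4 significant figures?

70.11

Q is at the origin; QJ runs at 37.1° with length 52.8, so J = 52.8·(cos 37.1°, sin 37.1°) = (42.11, 31.85). ∠QJU = 127.7°, so JU runs at 37.1° + (180° − 127.7°) = 89.40° from the x-axis; with |JU| = 30.9, U = J + 30.9·(cos 89.40°, sin 89.40°) = (42.44, 62.75). JU ⟂ UB; with |UB| = 11.4 on the left of JU, B = U + 11.4·(-0.9999, 0.01047) = (31.04, 62.87). Then |QB| = |B − Q| = 70.11.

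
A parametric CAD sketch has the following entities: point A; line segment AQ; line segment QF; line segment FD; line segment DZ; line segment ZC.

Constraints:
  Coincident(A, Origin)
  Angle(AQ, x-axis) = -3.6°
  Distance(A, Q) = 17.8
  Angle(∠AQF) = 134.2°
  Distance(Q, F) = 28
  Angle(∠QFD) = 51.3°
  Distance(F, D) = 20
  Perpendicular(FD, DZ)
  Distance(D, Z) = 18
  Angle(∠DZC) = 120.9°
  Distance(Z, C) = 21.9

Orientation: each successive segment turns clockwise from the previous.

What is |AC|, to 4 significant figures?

34.49

The perpendicularity gives DZ at right angles to FD, so DZ runs at 91.90°; with |DZ| = 18.0, Z = (15.40, -5.050). ∠DZC = 120.9° gives ZC at 32.80° from the x-axis; with |ZC| = 21.9, C = (33.81, 6.813). Then |AC| = |C − A| = 34.49.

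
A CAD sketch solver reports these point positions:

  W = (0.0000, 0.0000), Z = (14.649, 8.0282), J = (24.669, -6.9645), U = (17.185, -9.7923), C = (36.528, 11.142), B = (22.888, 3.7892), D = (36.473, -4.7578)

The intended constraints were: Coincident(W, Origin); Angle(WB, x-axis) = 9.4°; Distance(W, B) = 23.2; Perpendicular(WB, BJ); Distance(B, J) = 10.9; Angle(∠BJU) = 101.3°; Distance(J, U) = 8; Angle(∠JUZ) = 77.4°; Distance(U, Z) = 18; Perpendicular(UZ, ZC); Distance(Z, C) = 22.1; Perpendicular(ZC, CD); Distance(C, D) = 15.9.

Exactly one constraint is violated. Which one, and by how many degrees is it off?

Perpendicular(ZC, CD) — off by 8.30°.

W = (0.00, 0.00) ✓; WB at 9.400° ✓; |WB| = 23.20 ✓; ∠(WB, BJ) = 90.00° ✓; |BJ| = 10.90 ✓; ∠BJU = 101.3° ✓; |JU| = 8.000 ✓; ∠JUZ = 77.40° ✓; |UZ| = 18.00 ✓; ∠(UZ, ZC) = 90.00° ✓; |ZC| = 22.10 ✓; ∠(ZC, CD) = 98.30° ✗; |CD| = 15.90 ✓.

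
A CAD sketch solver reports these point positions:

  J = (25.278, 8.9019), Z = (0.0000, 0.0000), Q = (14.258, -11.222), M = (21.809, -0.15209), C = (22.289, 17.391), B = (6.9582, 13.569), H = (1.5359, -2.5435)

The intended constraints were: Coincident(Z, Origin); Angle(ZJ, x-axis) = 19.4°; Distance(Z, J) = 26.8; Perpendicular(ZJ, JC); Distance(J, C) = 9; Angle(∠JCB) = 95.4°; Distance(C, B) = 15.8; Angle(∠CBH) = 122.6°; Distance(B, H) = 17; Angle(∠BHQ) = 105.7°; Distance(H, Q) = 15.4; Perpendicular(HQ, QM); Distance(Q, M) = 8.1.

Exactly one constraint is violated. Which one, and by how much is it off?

Distance(Q, M) = 8.1 — off by 5.30.

Z = (0.00, 0.00) ✓; ZJ at 19.40° ✓; |ZJ| = 26.80 ✓; ∠(ZJ, JC) = 90.00° ✓; |JC| = 9.000 ✓; ∠JCB = 95.40° ✓; |CB| = 15.80 ✓; ∠CBH = 122.6° ✓; |BH| = 17.00 ✓; ∠BHQ = 105.7° ✓; |HQ| = 15.40 ✓; ∠(HQ, QM) = 90.00° ✓; |QM| = 13.40 ✗.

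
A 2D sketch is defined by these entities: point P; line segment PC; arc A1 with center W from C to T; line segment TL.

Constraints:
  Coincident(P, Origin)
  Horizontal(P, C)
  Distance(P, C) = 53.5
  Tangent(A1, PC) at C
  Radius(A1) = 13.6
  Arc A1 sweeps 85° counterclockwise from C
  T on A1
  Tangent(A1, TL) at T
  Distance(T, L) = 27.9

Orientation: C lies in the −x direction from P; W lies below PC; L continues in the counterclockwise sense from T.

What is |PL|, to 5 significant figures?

80.276

P is at the origin; P and C share the same y with |PC| = 53.5 and C on the −x side, so C = (-53.500, 0.0000). A1 meets PC tangentially, so WC is at right angles to PC, so W = C + (0, -13.6) = (-53.500, -13.600). On A1, C sits at bearing 90° from W; an 85° counterclockwise sweep puts T at bearing 175°, so T = W + 13.6·(cos 175°, sin 175°) = (-67.048, -12.415). A1 meets TL tangentially, so WT is at right angles to TL, so TL runs along (−sin 175°, cos 175°); with |TL| = 27.9, L = (-69.480, -40.209). Then |PL| = |L − P| = 80.276.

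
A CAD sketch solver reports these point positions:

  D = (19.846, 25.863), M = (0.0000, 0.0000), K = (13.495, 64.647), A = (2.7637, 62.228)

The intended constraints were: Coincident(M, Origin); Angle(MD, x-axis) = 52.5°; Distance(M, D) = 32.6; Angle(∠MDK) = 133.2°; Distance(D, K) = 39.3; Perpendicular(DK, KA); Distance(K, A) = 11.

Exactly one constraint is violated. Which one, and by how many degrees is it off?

Perpendicular(DK, KA) — off by 3.40°.

M = (0.00, 0.00) ✓; MD at 52.50° ✓; |MD| = 32.60 ✓; ∠MDK = 133.2° ✓; |DK| = 39.30 ✓; ∠(DK, KA) = 93.40° ✗; |KA| = 11.00 ✓.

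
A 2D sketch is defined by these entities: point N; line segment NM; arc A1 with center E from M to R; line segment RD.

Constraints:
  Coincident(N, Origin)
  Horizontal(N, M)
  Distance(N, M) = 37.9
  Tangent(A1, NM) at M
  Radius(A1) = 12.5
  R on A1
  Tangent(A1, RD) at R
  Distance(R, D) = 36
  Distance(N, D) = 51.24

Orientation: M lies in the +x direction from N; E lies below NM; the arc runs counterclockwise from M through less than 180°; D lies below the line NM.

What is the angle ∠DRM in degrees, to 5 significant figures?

138.52°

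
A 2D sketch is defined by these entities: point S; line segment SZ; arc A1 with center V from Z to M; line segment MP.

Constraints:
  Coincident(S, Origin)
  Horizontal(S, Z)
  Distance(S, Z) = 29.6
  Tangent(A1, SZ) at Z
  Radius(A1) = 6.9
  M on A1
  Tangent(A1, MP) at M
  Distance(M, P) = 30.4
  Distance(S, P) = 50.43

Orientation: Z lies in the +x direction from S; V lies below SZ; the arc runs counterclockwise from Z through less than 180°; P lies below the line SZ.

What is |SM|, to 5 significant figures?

24.874

Checks: |VM| = 6.900 ✓; ∠(VM, MP) = 90.00° ✓; |MP| = 30.40 ✓; |SP| = 50.43 ✓.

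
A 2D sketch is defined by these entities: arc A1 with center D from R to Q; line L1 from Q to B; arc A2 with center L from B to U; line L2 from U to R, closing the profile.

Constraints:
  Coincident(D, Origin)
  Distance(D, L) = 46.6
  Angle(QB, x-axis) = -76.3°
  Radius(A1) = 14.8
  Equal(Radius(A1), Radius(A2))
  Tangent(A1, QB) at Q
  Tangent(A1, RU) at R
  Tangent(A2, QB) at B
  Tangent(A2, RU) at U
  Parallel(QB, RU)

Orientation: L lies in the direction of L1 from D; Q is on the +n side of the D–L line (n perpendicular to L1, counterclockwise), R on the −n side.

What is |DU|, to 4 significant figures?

48.89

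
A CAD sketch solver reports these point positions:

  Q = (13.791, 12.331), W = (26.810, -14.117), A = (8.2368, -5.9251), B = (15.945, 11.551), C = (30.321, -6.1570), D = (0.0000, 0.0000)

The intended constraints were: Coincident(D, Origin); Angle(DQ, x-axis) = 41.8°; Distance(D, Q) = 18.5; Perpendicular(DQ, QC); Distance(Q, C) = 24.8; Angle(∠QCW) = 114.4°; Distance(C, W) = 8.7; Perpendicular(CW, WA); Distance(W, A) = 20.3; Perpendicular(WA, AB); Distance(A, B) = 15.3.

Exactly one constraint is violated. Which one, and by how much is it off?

Distance(A, B) = 15.3 — off by 3.80.

D = (0.00, 0.00) ✓; DQ at 41.80° ✓; |DQ| = 18.50 ✓; ∠(DQ, QC) = 90.00° ✓; |QC| = 24.80 ✓; ∠QCW = 114.4° ✓; |CW| = 8.700 ✓; ∠(CW, WA) = 90.00° ✓; |WA| = 20.30 ✓; ∠(WA, AB) = 90.00° ✓; |AB| = 19.10 ✗.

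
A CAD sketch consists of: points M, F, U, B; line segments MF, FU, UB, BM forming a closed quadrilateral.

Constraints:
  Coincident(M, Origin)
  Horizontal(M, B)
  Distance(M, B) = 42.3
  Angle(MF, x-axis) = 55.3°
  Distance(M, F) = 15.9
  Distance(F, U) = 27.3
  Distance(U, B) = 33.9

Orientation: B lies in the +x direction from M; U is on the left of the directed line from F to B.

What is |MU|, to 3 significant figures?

42.9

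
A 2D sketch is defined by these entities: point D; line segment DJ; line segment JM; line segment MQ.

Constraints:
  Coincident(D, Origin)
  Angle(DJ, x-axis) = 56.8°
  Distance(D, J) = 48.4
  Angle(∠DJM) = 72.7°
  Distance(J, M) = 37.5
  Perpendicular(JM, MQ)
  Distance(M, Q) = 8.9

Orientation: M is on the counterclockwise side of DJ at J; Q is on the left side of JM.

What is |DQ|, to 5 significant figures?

43.886

D is at the origin; DJ runs at 56.8° with length 48.4, so J = 48.4·(cos 56.8°, sin 56.8°) = (26.502, 40.499). ∠DJM = 72.7°, so JM runs at 56.8° + (180° − 72.7°) = 164.10° from the x-axis; with |JM| = 37.5, M = J + 37.5·(cos 164.10°, sin 164.10°) = (-9.5632, 50.773). The perpendicularity gives MQ at right angles to JM; with |MQ| = 8.9 on the left of JM, Q = M + 8.9·(-0.27396, -0.96174) = (-12.001, 42.213). Then |DQ| = |Q − D| = 43.886.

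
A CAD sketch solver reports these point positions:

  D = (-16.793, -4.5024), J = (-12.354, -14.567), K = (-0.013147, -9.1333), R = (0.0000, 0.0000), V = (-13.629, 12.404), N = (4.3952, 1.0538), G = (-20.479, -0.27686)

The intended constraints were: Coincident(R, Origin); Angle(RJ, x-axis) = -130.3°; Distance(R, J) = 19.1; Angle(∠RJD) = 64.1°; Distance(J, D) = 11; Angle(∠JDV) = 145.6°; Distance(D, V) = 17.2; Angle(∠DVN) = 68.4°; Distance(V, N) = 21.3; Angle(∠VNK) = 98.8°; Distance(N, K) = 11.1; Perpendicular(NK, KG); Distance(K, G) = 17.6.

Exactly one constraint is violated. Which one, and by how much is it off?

Distance(K, G) = 17.6 — off by 4.70.

R = (0.00, 0.00) ✓; RJ at -130.3° ✓; |RJ| = 19.10 ✓; ∠RJD = 64.10° ✓; |JD| = 11.00 ✓; ∠JDV = 145.6° ✓; |DV| = 17.20 ✓; ∠DVN = 68.40° ✓; |VN| = 21.30 ✓; ∠VNK = 98.80° ✓; |NK| = 11.10 ✓; ∠(NK, KG) = 90.00° ✓; |KG| = 22.30 ✗.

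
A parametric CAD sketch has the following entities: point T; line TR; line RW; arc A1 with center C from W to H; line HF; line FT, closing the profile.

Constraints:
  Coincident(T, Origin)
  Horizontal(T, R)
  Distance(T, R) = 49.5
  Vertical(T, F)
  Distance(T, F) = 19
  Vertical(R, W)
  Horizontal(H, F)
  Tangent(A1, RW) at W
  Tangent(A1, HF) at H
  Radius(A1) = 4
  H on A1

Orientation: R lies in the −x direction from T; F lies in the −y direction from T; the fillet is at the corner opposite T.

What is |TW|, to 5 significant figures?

51.723

T is at the origin; TR is horizontal with |TR| = 49.5 and R on the −x side, so R = (-49.500, 0.0000). TF is vertical with |TF| = 19.0 and F on the −y side, so F = (0.0000, -19.000). The virtual corner opposite T is at (-49.500, -19.000). A1 meets RW tangentially, so CW is at right angles to RW and A1 meets HF tangentially, so CH is at right angles to HF, with radius 4.0, so the center C sits 4.0 in from both sides at C = (-45.500, -15.000). That places the tangent points at W = (-49.500, -15.000) on RW and H = (-45.500, -19.000) on HF. Then |TW| = |W − T| = 51.723.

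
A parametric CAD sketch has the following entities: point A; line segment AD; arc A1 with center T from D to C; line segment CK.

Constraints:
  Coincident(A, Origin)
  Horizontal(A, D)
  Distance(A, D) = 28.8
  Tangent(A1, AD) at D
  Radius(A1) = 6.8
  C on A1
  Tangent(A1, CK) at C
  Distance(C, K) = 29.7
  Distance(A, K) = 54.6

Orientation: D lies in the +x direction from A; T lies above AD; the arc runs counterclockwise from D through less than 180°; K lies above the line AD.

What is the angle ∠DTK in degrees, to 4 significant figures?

152.5°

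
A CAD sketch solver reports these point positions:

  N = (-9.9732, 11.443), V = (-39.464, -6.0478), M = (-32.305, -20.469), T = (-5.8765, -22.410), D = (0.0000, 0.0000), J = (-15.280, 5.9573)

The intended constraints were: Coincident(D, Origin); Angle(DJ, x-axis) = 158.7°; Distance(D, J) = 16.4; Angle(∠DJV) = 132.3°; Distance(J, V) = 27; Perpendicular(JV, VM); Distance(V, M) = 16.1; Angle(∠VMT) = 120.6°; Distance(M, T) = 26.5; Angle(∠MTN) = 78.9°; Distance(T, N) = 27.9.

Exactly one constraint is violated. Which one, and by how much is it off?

Distance(T, N) = 27.9 — off by 6.20.

D = (0.00, 0.00) ✓; DJ at 158.7° ✓; |DJ| = 16.40 ✓; ∠DJV = 132.3° ✓; |JV| = 27.00 ✓; ∠(JV, VM) = 90.00° ✓; |VM| = 16.10 ✓; ∠VMT = 120.6° ✓; |MT| = 26.50 ✓; ∠MTN = 78.90° ✓; |TN| = 34.10 ✗.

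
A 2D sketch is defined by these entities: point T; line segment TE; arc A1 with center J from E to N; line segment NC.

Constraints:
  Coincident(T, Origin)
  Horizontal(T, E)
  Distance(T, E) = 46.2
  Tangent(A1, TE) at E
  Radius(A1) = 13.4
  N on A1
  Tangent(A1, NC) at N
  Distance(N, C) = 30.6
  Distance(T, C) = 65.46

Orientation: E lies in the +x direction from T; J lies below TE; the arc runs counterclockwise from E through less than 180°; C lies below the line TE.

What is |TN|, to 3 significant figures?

38.6

Checks: T = (0.00, 0.00) ✓; |JN| = 13.40 ✓; ∠(JN, NC) = 90.00° ✓; |NC| = 30.60 ✓; |TC| = 65.46 ✓.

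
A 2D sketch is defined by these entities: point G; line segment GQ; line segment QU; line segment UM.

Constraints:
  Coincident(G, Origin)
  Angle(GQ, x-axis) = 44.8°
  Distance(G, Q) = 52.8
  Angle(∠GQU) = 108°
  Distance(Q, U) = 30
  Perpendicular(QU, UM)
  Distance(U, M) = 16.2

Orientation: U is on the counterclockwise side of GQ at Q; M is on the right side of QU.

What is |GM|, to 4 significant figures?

80.97

G is at the origin; GQ runs at 44.8° with length 52.8, so Q = 52.8·(cos 44.8°, sin 44.8°) = (37.47, 37.20). ∠GQU = 108.0°, so QU runs at 44.8° + (180° − 108.0°) = 116.8° from the x-axis; with |QU| = 30.0, U = Q + 30.0·(cos 116.8°, sin 116.8°) = (23.94, 63.98). QU is perpendicular to UM; with |UM| = 16.2 on the right of QU, M = U + 16.2·(0.8926, 0.4509) = (38.40, 71.29). Then |GM| = |M − G| = 80.97.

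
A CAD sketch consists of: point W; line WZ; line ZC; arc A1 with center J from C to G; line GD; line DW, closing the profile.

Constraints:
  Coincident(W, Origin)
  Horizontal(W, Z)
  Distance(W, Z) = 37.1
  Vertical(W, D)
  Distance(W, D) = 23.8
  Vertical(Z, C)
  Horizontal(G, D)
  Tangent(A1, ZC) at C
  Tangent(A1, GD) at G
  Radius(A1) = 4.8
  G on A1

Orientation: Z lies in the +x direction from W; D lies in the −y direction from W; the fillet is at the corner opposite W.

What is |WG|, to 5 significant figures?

40.121

W is at the origin; WZ is horizontal with |WZ| = 37.1 and Z on the +x side, so Z = (37.100, 0.0000). W and D share the same x with |WD| = 23.8 and D on the −y side, so D = (0.0000, -23.800). The virtual corner opposite W is at (37.100, -23.800). A1 meets ZC tangentially, so JC is at right angles to ZC and A1 meets GD tangentially, so JG is at right angles to GD, with radius 4.8, so the center J sits 4.8 in from both sides at J = (32.300, -19.000). That places the tangent points at C = (37.100, -19.000) on ZC and G = (32.300, -23.800) on GD. Then |WG| = |G − W| = 40.121.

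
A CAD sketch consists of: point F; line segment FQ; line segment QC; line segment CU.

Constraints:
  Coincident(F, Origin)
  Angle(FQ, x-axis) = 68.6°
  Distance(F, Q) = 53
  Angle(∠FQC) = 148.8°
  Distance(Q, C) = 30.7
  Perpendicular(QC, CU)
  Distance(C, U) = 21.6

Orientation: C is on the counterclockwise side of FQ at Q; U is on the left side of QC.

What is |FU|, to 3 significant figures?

76.3

F is at the origin; FQ runs at 68.6° with length 53.0, so Q = 53.0·(cos 68.6°, sin 68.6°) = (19.3, 49.3). ∠FQC = 148.8°, so QC runs at 68.6° + (180° − 148.8°) = 99.8° from the x-axis; with |QC| = 30.7, C = Q + 30.7·(cos 99.8°, sin 99.8°) = (14.1, 79.6). QC is perpendicular to CU; with |CU| = 21.6 on the left of QC, U = C + 21.6·(-0.985, -0.170) = (-7.17, 75.9). Then |FU| = |U − F| = 76.3.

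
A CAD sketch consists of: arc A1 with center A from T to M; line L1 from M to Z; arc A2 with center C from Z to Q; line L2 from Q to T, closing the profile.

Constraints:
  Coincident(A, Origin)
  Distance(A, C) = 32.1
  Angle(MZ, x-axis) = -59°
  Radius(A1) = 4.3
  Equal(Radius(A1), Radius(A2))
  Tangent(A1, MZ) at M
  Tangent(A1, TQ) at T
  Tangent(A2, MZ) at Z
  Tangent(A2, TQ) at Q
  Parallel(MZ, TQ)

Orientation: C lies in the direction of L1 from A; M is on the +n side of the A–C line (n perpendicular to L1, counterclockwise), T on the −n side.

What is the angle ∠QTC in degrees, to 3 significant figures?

7.63°

The slot axis is L1's direction at -59.0°, so u = (cos -59.0°, sin -59.0°) = (0.515, -0.857) and n = (−sin -59.0°, cos -59.0°) = (0.857, 0.515). A is at the origin and C lies 32.1 along u from A, so C = 32.1·u = (16.5, -27.5). Tangency of A1 to both parallel lines with radius 4.3 puts M and T at A ± 4.3·n: M = (3.69, 2.21), T = (-3.69, -2.21). Equal radii place Z and Q the same way about C: Z = C + 4.3·n = (20.2, -25.3), Q = C − 4.3·n = (12.8, -29.7). Then cos ∠QTC = TQ·TC / (|TQ||TC|), giving 7.63°.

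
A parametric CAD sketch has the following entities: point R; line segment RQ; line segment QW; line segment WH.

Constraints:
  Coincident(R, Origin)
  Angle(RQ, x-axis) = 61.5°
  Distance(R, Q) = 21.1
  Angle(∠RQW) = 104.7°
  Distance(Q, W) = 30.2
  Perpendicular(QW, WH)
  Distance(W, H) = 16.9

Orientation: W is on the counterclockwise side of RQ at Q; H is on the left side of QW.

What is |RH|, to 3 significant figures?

35.7

R is at the origin; RQ runs at 61.5° with length 21.1, so Q = 21.1·(cos 61.5°, sin 61.5°) = (10.1, 18.5). ∠RQW = 104.7°, so QW runs at 61.5° + (180° − 104.7°) = 137° from the x-axis; with |QW| = 30.2, W = Q + 30.2·(cos 137°, sin 137°) = (-11.9, 39.2). QW ⟂ WH; with |WH| = 16.9 on the left of QW, H = W + 16.9·(-0.685, -0.729) = (-23.5, 26.9). Then |RH| = |H − R| = 35.7.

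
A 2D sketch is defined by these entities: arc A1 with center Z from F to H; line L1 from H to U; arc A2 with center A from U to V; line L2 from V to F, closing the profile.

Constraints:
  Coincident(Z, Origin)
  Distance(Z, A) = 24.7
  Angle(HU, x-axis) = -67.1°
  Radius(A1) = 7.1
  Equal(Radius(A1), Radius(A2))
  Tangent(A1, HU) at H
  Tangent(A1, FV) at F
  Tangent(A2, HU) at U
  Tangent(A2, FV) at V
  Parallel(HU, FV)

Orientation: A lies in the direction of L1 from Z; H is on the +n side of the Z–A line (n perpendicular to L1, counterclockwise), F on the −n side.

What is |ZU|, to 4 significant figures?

25.70

The slot axis is L1's direction at -67.1°, so u = (cos -67.1°, sin -67.1°) = (0.3891, -0.9212) and n = (−sin -67.1°, cos -67.1°) = (0.9212, 0.3891). Z is at the origin and A lies 24.7 along u from Z, so A = 24.7·u = (9.611, -22.75). Tangency of A1 to both parallel lines with radius 7.1 puts H and F at Z ± 7.1·n: H = (6.540, 2.763), F = (-6.540, -2.763). Equal radii place U and V the same way about A: U = A + 7.1·n = (16.15, -19.99), V = A − 7.1·n = (3.071, -25.52). Then |ZU| = |U − Z| = 25.70.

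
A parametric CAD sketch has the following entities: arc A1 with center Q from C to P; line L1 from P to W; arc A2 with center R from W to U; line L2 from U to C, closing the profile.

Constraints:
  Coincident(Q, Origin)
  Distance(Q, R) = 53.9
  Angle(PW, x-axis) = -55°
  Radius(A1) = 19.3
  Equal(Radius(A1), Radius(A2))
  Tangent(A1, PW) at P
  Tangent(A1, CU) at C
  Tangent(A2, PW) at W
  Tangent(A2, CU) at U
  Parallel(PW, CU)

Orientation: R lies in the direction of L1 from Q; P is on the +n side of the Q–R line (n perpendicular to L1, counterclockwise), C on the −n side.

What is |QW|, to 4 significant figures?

57.25

The slot axis is L1's direction at -55.0°, so u = (cos -55.0°, sin -55.0°) = (0.5736, -0.8192) and n = (−sin -55.0°, cos -55.0°) = (0.8192, 0.5736). Q is at the origin and R lies 53.9 along u from Q, so R = 53.9·u = (30.92, -44.15). Tangency of A1 to both parallel lines with radius 19.3 puts P and C at Q ± 19.3·n: P = (15.81, 11.07), C = (-15.81, -11.07). Equal radii place W and U the same way about R: W = R + 19.3·n = (46.73, -33.08), U = R − 19.3·n = (15.11, -55.22). Then |QW| = |W − Q| = 57.25.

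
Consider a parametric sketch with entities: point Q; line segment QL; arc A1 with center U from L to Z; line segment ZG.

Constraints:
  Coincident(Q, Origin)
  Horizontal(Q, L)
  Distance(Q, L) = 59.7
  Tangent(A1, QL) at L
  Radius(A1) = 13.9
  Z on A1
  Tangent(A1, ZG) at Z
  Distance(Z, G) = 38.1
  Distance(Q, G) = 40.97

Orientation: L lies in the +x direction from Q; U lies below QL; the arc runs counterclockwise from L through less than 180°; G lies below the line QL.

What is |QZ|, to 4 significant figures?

49.52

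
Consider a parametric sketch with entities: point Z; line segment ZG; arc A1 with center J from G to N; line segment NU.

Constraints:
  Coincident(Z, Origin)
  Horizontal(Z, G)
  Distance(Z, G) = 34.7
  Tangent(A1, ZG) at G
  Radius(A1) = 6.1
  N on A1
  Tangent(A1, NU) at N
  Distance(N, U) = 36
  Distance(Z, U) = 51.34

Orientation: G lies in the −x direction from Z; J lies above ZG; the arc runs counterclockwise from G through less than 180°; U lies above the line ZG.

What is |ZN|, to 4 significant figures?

29.27

Checks: |JN| = 6.100 ✓; ∠(JN, NU) = 90.00° ✓; |NU| = 36.00 ✓; |ZU| = 51.34 ✓.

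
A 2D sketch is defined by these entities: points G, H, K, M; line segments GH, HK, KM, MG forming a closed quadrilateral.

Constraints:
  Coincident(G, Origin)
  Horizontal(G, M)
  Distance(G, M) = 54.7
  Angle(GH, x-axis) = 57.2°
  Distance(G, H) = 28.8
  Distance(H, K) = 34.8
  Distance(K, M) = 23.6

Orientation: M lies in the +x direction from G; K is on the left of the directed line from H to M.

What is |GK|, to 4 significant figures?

55.47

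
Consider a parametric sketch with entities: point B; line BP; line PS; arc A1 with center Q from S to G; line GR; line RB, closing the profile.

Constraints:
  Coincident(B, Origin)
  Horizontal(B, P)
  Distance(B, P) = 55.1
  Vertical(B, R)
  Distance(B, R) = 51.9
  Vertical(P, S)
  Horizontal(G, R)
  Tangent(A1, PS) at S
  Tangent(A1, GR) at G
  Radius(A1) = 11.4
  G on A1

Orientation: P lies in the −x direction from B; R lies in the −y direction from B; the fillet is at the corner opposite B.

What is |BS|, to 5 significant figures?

68.383

The virtual corner opposite B is at (-55.100, -51.900). The tangent condition forces QS to be normal to PS and tangency of A1 to GR means the radius QG is perpendicular to GR, with radius 11.4, so the center Q sits 11.4 in from both sides at Q = (-43.700, -40.500). That places the tangent points at S = (-55.100, -40.500) on PS and G = (-43.700, -51.900) on GR. Then |BS| = |S − B| = 68.383.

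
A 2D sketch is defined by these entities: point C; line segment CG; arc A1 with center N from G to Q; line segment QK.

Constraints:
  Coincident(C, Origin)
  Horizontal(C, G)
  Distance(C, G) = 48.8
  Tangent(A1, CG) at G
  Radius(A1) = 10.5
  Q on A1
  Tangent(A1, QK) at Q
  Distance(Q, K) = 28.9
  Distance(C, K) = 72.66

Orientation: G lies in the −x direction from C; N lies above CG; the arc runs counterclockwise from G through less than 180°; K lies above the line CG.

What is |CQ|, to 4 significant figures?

45.04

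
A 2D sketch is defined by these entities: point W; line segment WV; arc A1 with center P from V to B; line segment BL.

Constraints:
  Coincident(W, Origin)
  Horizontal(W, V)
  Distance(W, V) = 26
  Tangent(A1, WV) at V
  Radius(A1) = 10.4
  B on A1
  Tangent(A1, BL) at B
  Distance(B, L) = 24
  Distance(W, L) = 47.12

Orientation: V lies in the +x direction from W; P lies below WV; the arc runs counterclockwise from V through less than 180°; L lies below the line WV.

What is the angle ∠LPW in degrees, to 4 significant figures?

120.9°

Checks: |PB| = 10.40 ✓; ∠(PB, BL) = 90.00° ✓; |BL| = 24.00 ✓; |WL| = 47.12 ✓.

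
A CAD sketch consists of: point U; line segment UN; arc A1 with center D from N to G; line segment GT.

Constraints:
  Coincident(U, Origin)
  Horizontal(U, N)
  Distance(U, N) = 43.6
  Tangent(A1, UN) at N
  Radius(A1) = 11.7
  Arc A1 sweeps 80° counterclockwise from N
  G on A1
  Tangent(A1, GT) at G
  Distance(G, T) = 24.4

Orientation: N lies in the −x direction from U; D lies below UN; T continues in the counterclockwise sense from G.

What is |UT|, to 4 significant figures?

68.26

On A1, N sits at bearing 90° from D; an 80° counterclockwise sweep puts G at bearing 170°, so G = D + 11.7·(cos 170°, sin 170°) = (-55.12, -9.668). Tangency of A1 to GT means the radius DG is perpendicular to GT, so GT runs along (−sin 170°, cos 170°); with |GT| = 24.4, T = (-59.36, -33.70). Then |UT| = |T − U| = 68.26.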